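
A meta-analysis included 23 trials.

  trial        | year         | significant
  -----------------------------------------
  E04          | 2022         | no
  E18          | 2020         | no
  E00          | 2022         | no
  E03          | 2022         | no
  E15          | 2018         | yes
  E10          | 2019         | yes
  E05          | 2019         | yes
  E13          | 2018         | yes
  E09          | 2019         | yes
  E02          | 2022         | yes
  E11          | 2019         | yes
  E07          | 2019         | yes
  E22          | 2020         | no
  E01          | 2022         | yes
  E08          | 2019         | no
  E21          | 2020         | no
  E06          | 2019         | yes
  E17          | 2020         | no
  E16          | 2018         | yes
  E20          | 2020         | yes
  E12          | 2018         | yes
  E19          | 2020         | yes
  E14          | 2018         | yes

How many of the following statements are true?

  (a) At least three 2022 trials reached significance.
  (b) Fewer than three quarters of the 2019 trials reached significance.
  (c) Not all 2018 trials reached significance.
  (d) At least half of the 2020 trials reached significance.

(a) 2022: |A| = 5, |A ∩ B| = 2; needs |A ∩ B| ≥ 3 — false.
(b) 2019: |A| = 7, |A ∩ B| = 6; needs |A ∩ B| / |A| < 3/4 — false.
(c) 2018: |A| = 5, |A ∩ B| = 5; needs A ⊄ B (|A ∖ B| ≥ 1) — false.
(d) 2020: |A| = 6, |A ∩ B| = 2; needs |A ∩ B| ≥ |A ∖ B| — false.

0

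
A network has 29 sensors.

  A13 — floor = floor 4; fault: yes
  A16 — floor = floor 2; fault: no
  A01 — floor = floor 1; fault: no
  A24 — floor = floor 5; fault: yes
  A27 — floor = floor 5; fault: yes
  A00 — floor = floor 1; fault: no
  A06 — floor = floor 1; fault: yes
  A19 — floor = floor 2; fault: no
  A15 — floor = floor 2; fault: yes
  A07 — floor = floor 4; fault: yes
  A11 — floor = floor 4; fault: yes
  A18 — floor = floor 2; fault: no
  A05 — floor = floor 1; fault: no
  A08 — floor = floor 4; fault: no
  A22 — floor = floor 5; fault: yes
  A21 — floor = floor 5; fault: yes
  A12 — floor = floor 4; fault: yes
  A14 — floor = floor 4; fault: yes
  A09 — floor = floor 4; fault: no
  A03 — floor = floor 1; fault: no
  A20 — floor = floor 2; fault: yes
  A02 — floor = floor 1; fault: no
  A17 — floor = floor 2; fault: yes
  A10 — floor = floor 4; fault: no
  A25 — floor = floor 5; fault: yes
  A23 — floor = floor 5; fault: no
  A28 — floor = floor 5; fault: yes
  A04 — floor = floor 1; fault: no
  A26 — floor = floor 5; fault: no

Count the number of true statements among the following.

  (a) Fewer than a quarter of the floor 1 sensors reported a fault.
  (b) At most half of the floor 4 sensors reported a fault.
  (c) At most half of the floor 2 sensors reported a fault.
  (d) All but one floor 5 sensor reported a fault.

2

(a) floor 1: |A| = 7, |A ∩ B| = 1; needs |A ∩ B| / |A| < 1/4 — true.
(b) floor 4: |A| = 8, |A ∩ B| = 5; needs |A ∩ B| ≤ |A ∖ B| — false.
(c) floor 2: |A| = 6, |A ∩ B| = 3; needs |A ∩ B| ≤ |A ∖ B| — true.
(d) floor 5: |A| = 8, |A ∩ B| = 6; needs |A ∖ B| = 1 — false.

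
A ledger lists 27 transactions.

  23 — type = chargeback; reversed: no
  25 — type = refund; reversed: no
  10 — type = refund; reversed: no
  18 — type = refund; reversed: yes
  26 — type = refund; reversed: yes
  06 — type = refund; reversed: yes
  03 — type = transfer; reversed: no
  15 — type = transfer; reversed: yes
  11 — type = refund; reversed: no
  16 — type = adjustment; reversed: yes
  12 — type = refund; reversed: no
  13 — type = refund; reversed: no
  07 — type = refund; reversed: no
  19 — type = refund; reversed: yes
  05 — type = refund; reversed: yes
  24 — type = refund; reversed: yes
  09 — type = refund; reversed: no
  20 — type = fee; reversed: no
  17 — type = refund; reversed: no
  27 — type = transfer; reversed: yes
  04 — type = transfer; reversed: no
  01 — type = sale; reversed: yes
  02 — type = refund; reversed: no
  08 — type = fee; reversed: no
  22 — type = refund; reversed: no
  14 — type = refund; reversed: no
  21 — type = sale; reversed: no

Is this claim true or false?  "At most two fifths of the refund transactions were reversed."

True

'At most two fifths of the refund transactions were reversed' holds iff |A ∩ B| / |A| ≤ 2/5.
|A| = 17, |A ∩ B| = 6, |A ∖ B| = 11.
|A ∩ B|/|A| = 6/17, so the statement is true.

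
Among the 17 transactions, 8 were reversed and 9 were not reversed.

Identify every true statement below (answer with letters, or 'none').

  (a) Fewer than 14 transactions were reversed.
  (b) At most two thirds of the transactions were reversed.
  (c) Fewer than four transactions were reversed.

|A| = 17, |A ∩ B| = 8, |A ∖ B| = 9.
(a) |A ∩ B| < 14: holds.
(b) |A ∩ B| / |A| ≤ 2/3: holds.
(c) |A ∩ B| < 4: fails.

(a), (b)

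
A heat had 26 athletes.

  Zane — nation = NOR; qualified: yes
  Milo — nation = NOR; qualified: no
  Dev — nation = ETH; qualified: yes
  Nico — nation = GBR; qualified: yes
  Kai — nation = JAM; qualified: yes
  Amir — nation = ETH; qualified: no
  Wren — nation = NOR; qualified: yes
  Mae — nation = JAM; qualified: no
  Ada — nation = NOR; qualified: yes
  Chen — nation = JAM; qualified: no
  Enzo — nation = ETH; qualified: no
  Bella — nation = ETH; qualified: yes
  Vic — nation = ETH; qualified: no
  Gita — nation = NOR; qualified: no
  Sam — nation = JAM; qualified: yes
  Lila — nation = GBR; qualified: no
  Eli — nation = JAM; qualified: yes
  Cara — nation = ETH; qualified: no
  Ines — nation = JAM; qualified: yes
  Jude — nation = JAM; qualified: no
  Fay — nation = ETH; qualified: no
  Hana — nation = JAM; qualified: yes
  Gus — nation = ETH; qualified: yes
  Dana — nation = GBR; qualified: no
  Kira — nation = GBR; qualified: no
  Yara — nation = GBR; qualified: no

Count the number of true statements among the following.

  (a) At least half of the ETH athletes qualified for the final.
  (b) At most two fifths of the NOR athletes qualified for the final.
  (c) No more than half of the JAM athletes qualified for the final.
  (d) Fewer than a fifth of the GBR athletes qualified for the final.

0

(a) ETH: |A| = 8, |A ∩ B| = 3; needs |A ∩ B| ≥ |A ∖ B| — false.
(b) NOR: |A| = 5, |A ∩ B| = 3; needs |A ∩ B| / |A| ≤ 2/5 — false.
(c) JAM: |A| = 8, |A ∩ B| = 5; needs |A ∩ B| ≤ |A ∖ B| — false.
(d) GBR: |A| = 5, |A ∩ B| = 1; needs |A ∩ B| / |A| < 1/5 — false.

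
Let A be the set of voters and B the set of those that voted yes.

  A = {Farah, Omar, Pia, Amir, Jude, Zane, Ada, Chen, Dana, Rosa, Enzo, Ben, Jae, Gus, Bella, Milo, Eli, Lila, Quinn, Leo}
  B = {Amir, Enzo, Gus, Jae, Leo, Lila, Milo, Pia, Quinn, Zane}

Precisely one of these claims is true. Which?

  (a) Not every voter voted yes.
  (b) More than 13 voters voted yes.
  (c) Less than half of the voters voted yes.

(a)

|A| = 20, |A ∩ B| = 10, |A ∖ B| = 10.
(a) requires A ⊄ B (|A ∖ B| ≥ 1): true.
(b) requires |A ∩ B| > 13: false.
(c) requires |A ∩ B| < |A ∖ B|: false.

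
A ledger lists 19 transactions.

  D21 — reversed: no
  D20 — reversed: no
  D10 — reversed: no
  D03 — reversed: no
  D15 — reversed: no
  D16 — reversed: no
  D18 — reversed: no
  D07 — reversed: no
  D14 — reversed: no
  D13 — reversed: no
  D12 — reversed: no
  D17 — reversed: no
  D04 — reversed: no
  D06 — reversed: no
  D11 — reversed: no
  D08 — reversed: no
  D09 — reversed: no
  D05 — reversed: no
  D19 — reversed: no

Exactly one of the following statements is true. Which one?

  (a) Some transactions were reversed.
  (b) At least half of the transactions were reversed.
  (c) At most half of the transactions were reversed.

|A| = 19, |A ∩ B| = 0, |A ∖ B| = 19.
(a) requires A ∩ B ≠ ∅ (|A ∩ B| ≥ 1): false.
(b) requires |A ∩ B| ≥ |A ∖ B|: false.
(c) requires |A ∩ B| ≤ |A ∖ B|: true.

(c)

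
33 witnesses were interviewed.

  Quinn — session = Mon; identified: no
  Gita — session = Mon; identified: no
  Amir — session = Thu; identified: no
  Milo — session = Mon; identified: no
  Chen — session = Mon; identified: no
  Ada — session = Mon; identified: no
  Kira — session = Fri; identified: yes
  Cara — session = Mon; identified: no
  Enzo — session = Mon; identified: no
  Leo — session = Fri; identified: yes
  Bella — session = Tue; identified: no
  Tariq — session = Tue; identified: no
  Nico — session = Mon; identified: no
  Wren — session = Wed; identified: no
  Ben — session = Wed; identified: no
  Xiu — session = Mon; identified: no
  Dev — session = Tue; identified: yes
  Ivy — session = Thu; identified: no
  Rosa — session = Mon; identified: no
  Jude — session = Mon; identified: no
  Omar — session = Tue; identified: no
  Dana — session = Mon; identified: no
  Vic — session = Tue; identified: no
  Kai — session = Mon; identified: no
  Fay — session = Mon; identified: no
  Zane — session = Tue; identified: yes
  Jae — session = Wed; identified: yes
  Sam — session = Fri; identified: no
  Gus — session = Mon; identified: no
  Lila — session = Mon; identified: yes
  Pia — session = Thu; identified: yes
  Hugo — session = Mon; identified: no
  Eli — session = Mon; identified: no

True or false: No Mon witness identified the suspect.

Truth condition: A ∩ B = ∅ (|A ∩ B| = 0).
|A| = 18, |A ∩ B| = 1, |A ∖ B| = 17.
So the statement is false.

False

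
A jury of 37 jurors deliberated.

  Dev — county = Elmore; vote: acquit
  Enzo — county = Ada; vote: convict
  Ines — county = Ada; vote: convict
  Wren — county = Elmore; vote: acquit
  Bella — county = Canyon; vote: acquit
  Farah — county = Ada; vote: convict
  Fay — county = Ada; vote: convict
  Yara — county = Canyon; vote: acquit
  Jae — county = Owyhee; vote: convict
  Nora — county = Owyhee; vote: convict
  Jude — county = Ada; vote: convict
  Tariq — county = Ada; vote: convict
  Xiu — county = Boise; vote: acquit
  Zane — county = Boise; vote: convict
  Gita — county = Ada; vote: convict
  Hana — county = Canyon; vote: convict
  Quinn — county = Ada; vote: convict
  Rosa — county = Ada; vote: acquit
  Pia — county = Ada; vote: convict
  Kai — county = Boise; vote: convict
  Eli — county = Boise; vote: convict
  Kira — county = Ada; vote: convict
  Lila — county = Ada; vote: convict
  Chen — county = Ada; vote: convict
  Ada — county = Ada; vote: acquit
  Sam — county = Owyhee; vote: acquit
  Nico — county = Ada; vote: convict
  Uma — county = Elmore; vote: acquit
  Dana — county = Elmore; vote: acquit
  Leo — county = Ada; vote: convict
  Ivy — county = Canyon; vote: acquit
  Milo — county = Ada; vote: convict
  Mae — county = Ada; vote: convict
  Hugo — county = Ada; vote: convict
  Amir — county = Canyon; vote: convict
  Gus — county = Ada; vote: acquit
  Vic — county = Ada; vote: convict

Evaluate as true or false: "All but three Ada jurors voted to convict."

'All but three Ada jurors voted to convict' holds iff |A ∖ B| = 3.
|A| = 21, |A ∩ B| = 18, |A ∖ B| = 3.
|A ∖ B| = 3, so the statement is true.

True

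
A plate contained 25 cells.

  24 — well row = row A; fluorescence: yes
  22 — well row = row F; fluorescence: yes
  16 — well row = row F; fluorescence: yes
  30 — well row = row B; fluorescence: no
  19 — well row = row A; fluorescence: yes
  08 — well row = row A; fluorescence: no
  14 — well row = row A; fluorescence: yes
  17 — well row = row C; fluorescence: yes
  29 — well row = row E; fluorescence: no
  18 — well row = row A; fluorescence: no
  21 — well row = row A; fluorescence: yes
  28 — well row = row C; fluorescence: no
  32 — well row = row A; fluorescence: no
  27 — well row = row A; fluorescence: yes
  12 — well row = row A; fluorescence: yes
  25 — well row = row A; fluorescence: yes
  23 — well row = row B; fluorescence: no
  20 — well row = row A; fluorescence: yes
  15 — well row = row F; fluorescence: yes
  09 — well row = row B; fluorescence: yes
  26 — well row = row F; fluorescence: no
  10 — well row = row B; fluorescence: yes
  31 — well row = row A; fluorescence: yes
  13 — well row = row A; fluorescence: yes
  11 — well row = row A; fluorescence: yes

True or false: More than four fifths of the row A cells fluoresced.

'More than four fifths of the row A cells fluoresced' holds iff |A ∩ B| / |A| > 4/5.
A (the restrictor) = {24, 19, 08, 14, 18, 21, 32, 27, 12, 25, 20, 31, 13, 11}, |A| = 14.
A ∩ B = {24, 19, 14, 21, 27, 12, 25, 20, 31, 13, 11}, so |A ∩ B| = 11.
A ∖ B = {08, 18, 32}, so |A ∖ B| = 3.
|A ∩ B|/|A| = 11/14, so the statement is false.

False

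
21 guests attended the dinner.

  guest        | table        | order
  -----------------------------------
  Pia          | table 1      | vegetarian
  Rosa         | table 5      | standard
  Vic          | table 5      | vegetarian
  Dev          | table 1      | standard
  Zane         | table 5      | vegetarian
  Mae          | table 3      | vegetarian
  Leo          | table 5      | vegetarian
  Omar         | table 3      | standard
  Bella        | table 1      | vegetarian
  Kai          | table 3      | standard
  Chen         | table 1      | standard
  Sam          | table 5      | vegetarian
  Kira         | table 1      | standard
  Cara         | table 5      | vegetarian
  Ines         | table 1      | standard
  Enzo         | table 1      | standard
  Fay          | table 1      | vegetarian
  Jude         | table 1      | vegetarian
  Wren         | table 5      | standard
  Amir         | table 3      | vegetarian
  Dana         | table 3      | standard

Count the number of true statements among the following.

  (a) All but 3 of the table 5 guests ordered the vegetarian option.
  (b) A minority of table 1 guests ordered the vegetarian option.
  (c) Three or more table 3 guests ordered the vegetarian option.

1

(a) table 5: |A| = 7, |A ∩ B| = 5; needs |A ∖ B| = 3 — false.
(b) table 1: |A| = 9, |A ∩ B| = 4; needs |A ∩ B| < |A ∖ B| — true.
(c) table 3: |A| = 5, |A ∩ B| = 2; needs |A ∩ B| ≥ 3 — false.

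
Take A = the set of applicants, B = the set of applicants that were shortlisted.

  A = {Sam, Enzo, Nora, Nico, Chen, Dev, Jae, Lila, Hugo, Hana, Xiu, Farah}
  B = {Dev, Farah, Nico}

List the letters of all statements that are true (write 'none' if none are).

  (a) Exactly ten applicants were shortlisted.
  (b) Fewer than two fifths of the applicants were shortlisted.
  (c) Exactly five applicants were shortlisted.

|A| = 12, |A ∩ B| = 3, |A ∖ B| = 9.
(a) |A ∩ B| = 10: fails.
(b) |A ∩ B| / |A| < 2/5: holds.
(c) |A ∩ B| = 5: fails.

(b)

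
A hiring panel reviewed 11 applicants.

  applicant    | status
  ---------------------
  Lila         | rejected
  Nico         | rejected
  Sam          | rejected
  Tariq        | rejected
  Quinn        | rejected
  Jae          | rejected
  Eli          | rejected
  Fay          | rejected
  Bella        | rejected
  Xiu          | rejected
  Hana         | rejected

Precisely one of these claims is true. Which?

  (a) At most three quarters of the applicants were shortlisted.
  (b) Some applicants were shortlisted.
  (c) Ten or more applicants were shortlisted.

(a)

|A| = 11, |A ∩ B| = 0, |A ∖ B| = 11.
(a) requires |A ∩ B| / |A| ≤ 3/4: true.
(b) requires A ∩ B ≠ ∅ (|A ∩ B| ≥ 1): false.
(c) requires |A ∩ B| ≥ 10: false.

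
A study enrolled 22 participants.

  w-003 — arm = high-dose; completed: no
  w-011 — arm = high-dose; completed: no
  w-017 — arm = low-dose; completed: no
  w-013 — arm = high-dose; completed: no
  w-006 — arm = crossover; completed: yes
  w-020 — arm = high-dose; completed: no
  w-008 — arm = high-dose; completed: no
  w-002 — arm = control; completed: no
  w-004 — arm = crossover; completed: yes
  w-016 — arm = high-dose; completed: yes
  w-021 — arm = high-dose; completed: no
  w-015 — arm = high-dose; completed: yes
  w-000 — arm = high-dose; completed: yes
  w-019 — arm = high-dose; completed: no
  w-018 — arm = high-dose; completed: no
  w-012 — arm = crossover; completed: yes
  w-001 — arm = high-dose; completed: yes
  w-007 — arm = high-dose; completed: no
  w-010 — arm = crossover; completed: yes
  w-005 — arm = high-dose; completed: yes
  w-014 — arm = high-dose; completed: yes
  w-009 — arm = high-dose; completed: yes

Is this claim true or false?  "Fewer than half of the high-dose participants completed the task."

The determiner here denotes the relation: |A ∩ B| < |A ∖ B|.
|A| = 16, |A ∩ B| = 7, |A ∖ B| = 9.
7 < 9, so the statement is true.

True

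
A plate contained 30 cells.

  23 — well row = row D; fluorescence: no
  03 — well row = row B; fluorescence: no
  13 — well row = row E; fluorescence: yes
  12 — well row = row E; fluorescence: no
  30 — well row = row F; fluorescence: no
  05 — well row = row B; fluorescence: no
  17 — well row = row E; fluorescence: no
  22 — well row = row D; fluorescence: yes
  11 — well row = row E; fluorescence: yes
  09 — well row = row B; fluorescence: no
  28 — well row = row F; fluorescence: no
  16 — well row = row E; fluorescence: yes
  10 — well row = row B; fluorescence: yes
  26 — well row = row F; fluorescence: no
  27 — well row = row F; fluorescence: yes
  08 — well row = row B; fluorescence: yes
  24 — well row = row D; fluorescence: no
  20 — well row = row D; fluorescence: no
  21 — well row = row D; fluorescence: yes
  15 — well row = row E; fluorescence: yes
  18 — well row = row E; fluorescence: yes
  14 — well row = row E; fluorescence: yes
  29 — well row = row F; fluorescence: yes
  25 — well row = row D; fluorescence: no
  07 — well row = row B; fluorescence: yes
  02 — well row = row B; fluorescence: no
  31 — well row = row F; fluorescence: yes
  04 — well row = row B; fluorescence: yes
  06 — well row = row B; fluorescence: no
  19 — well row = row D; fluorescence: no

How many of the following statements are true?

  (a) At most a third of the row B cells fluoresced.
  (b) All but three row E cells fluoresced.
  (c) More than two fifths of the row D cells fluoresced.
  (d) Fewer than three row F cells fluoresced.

(a) row B: |A| = 9, |A ∩ B| = 4; needs |A ∩ B| / |A| ≤ 1/3 — false.
(b) row E: |A| = 8, |A ∩ B| = 6; needs |A ∖ B| = 3 — false.
(c) row D: |A| = 7, |A ∩ B| = 2; needs |A ∩ B| / |A| > 2/5 — false.
(d) row F: |A| = 6, |A ∩ B| = 3; needs |A ∩ B| < 3 — false.

0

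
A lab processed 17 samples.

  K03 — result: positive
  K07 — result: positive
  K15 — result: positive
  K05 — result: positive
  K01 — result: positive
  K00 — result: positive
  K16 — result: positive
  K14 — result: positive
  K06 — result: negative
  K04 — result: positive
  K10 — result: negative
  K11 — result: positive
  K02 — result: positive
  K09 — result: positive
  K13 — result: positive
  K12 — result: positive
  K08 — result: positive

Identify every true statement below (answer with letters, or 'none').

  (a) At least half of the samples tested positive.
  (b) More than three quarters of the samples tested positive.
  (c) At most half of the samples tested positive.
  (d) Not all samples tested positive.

|A| = 17, |A ∩ B| = 15, |A ∖ B| = 2.
(a) |A ∩ B| ≥ |A ∖ B|: holds.
(b) |A ∩ B| / |A| > 3/4: holds.
(c) |A ∩ B| ≤ |A ∖ B|: fails.
(d) A ⊄ B (|A ∖ B| ≥ 1): holds.

(a), (b), (d)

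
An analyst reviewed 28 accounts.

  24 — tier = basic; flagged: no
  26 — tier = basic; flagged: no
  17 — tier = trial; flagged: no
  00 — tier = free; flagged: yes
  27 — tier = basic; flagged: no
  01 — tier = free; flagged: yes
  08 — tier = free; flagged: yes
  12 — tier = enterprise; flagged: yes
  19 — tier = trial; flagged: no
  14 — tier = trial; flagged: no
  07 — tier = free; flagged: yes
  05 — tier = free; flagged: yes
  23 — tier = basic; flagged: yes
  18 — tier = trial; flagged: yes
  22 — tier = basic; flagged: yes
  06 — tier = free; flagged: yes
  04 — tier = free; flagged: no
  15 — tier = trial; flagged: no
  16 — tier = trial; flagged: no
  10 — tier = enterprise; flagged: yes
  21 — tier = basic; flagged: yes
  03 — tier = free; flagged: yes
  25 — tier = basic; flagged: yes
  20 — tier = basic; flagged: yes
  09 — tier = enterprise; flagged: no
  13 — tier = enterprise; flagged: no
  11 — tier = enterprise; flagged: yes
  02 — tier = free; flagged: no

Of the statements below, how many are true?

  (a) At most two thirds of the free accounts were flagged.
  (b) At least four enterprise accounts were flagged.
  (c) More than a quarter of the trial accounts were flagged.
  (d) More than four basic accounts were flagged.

1

(a) free: |A| = 9, |A ∩ B| = 7; needs |A ∩ B| / |A| ≤ 2/3 — false.
(b) enterprise: |A| = 5, |A ∩ B| = 3; needs |A ∩ B| ≥ 4 — false.
(c) trial: |A| = 6, |A ∩ B| = 1; needs |A ∩ B| / |A| > 1/4 — false.
(d) basic: |A| = 8, |A ∩ B| = 5; needs |A ∩ B| > 4 — true.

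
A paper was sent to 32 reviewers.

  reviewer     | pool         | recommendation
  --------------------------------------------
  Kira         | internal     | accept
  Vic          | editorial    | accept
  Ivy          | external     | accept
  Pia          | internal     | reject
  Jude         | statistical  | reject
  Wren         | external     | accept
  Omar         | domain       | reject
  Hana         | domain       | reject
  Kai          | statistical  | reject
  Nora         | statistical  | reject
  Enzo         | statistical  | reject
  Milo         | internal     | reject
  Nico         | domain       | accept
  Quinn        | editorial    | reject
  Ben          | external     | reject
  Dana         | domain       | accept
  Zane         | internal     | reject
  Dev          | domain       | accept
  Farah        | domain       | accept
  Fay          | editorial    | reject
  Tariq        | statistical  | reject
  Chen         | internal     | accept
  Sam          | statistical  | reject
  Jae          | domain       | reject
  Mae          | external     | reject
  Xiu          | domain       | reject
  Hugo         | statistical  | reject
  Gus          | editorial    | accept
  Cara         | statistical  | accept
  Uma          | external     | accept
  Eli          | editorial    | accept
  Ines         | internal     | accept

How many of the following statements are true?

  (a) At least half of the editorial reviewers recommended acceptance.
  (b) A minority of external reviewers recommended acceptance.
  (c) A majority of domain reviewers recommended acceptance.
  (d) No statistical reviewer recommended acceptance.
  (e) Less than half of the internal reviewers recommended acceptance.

1

(a) editorial: |A| = 5, |A ∩ B| = 3; needs |A ∩ B| ≥ |A ∖ B| — true.
(b) external: |A| = 5, |A ∩ B| = 3; needs |A ∩ B| < |A ∖ B| — false.
(c) domain: |A| = 8, |A ∩ B| = 4; needs |A ∩ B| > |A ∖ B| — false.
(d) statistical: |A| = 8, |A ∩ B| = 1; needs A ∩ B = ∅ (|A ∩ B| = 0) — false.
(e) internal: |A| = 6, |A ∩ B| = 3; needs |A ∩ B| < |A ∖ B| — false.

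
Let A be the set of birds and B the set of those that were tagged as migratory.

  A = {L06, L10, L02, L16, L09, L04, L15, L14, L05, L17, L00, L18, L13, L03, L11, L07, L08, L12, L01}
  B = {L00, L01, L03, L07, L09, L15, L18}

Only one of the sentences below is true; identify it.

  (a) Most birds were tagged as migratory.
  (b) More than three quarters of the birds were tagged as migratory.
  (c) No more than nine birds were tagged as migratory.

|A| = 19, |A ∩ B| = 7, |A ∖ B| = 12.
(a) requires |A ∩ B| > |A ∖ B|: false.
(b) requires |A ∩ B| / |A| > 3/4: false.
(c) requires |A ∩ B| ≤ 9: true.

(c)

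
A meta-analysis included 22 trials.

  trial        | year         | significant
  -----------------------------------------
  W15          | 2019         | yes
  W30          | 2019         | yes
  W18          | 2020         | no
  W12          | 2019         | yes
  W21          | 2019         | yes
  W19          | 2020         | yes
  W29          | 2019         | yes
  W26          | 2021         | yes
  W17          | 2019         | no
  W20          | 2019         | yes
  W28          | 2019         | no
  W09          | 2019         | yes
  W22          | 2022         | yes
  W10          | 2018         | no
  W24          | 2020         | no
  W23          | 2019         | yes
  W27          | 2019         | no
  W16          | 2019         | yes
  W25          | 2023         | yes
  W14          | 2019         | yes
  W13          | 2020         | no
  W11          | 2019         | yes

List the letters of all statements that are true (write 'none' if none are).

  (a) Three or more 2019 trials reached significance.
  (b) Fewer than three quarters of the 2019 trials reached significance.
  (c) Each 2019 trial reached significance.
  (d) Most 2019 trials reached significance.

|A| = 14, |A ∩ B| = 11, |A ∖ B| = 3.
(a) |A ∩ B| ≥ 3: holds.
(b) |A ∩ B| / |A| < 3/4: fails.
(c) A ⊆ B, i.e. every element of A is in B (|A ∖ B| = 0): fails.
(d) |A ∩ B| > |A ∖ B|: holds.

(a), (d)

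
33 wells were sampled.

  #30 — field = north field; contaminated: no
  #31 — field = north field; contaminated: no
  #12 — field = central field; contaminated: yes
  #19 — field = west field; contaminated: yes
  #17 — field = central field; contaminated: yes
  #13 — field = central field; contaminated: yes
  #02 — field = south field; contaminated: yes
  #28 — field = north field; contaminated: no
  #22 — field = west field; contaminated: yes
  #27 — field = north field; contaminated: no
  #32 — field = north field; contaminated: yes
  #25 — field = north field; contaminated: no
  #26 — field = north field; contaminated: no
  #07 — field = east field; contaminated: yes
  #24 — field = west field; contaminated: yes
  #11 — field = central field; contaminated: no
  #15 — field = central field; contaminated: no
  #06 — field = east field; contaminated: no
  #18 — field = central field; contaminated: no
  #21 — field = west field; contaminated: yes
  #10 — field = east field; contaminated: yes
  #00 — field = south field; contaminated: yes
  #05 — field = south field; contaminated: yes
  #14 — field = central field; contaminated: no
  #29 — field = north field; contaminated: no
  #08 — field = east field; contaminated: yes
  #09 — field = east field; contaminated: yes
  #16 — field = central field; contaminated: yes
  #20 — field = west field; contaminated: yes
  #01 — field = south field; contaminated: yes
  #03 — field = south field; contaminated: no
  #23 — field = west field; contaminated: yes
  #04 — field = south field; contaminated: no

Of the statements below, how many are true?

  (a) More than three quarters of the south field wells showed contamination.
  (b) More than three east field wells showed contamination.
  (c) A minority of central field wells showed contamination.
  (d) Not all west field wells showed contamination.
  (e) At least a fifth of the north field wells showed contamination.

(a) south field: |A| = 6, |A ∩ B| = 4; needs |A ∩ B| / |A| > 3/4 — false.
(b) east field: |A| = 5, |A ∩ B| = 4; needs |A ∩ B| > 3 — true.
(c) central field: |A| = 8, |A ∩ B| = 4; needs |A ∩ B| < |A ∖ B| — false.
(d) west field: |A| = 6, |A ∩ B| = 6; needs A ⊄ B (|A ∖ B| ≥ 1) — false.
(e) north field: |A| = 8, |A ∩ B| = 1; needs |A ∩ B| / |A| ≥ 1/5 — false.

1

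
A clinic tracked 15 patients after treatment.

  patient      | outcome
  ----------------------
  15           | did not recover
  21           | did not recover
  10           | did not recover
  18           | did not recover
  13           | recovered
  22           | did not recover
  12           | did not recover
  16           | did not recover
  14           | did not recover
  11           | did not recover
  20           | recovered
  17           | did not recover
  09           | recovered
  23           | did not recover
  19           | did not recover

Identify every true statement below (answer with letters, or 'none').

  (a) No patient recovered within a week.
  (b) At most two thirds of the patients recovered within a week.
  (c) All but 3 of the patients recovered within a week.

(b)

|A| = 15, |A ∩ B| = 3, |A ∖ B| = 12.
(a) A ∩ B = ∅ (|A ∩ B| = 0): fails.
(b) |A ∩ B| / |A| ≤ 2/3: holds.
(c) |A ∖ B| = 3: fails.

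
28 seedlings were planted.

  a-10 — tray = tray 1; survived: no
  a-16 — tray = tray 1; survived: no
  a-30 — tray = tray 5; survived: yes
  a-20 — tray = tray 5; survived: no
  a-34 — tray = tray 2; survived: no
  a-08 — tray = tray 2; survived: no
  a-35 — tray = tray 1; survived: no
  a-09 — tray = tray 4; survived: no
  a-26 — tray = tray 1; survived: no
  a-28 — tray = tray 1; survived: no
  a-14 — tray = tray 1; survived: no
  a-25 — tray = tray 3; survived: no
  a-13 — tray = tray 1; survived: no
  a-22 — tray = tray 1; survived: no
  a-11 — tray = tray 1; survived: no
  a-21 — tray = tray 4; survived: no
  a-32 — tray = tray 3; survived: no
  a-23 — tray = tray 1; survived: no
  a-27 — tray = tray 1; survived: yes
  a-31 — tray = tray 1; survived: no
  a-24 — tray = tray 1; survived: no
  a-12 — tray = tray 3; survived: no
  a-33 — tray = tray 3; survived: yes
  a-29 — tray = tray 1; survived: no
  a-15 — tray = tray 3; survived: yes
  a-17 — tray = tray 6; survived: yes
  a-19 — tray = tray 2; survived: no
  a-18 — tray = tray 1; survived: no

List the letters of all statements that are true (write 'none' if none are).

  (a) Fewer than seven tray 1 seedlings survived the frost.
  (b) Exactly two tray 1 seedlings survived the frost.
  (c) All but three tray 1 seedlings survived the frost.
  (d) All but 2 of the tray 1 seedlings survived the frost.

|A| = 15, |A ∩ B| = 1, |A ∖ B| = 14.
(a) |A ∩ B| < 7: holds.
(b) |A ∩ B| = 2: fails.
(c) |A ∖ B| = 3: fails.
(d) |A ∖ B| = 2: fails.

(a)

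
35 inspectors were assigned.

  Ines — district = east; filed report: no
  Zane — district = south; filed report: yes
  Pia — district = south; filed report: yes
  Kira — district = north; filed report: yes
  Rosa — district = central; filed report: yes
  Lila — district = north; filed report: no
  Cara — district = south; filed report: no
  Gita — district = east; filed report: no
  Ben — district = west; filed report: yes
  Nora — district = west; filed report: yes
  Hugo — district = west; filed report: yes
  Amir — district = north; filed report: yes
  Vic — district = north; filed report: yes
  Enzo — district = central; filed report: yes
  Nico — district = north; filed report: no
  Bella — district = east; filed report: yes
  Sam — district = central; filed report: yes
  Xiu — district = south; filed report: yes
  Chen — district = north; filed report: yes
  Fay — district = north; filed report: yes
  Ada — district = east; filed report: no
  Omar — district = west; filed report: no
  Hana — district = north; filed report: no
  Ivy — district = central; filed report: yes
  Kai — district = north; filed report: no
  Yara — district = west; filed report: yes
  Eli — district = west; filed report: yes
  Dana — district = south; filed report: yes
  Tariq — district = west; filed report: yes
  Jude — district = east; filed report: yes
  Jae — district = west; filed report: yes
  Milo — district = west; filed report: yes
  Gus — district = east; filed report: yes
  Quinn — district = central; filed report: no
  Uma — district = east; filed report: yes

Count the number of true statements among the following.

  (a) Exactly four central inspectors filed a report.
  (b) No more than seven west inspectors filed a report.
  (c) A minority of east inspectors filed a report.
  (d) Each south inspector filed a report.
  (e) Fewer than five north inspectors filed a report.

1

(a) central: |A| = 5, |A ∩ B| = 4; needs |A ∩ B| = 4 — true.
(b) west: |A| = 9, |A ∩ B| = 8; needs |A ∩ B| ≤ 7 — false.
(c) east: |A| = 7, |A ∩ B| = 4; needs |A ∩ B| < |A ∖ B| — false.
(d) south: |A| = 5, |A ∩ B| = 4; needs A ⊆ B, i.e. every element of A is in B (|A ∖ B| = 0) — false.
(e) north: |A| = 9, |A ∩ B| = 5; needs |A ∩ B| < 5 — false.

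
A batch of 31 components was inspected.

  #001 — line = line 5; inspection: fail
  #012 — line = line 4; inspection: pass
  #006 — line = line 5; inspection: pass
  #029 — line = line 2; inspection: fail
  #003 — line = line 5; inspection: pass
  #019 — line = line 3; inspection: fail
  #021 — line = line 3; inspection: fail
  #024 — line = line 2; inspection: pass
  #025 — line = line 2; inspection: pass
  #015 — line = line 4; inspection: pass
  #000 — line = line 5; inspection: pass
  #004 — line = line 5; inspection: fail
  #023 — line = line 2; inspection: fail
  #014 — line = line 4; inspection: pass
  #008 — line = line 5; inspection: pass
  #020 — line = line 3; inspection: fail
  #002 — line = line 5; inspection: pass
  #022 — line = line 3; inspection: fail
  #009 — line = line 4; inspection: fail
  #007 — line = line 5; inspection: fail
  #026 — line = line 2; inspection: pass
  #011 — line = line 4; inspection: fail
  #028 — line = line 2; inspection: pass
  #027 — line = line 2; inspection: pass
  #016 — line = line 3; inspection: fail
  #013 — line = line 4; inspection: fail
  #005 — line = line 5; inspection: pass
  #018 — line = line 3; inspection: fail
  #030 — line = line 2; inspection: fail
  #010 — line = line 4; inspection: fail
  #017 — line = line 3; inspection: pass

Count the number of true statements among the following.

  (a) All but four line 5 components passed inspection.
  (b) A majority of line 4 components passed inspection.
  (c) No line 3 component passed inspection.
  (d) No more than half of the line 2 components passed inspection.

(a) line 5: |A| = 9, |A ∩ B| = 6; needs |A ∖ B| = 4 — false.
(b) line 4: |A| = 7, |A ∩ B| = 3; needs |A ∩ B| > |A ∖ B| — false.
(c) line 3: |A| = 7, |A ∩ B| = 1; needs A ∩ B = ∅ (|A ∩ B| = 0) — false.
(d) line 2: |A| = 8, |A ∩ B| = 5; needs |A ∩ B| ≤ |A ∖ B| — false.

0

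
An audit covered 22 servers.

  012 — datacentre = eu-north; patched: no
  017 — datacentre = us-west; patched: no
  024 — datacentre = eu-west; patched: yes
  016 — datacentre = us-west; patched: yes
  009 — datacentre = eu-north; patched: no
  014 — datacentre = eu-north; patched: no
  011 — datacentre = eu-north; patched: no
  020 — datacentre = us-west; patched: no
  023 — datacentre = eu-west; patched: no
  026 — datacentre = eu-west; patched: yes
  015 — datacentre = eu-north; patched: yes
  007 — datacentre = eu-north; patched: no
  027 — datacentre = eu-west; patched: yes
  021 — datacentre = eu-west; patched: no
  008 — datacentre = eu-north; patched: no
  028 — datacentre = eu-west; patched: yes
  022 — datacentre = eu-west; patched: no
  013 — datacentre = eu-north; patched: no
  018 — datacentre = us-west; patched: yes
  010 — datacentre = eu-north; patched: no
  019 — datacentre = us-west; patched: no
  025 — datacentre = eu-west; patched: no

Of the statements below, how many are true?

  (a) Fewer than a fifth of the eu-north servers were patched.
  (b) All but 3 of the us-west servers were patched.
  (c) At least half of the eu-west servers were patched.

3

(a) eu-north: |A| = 9, |A ∩ B| = 1; needs |A ∩ B| / |A| < 1/5 — true.
(b) us-west: |A| = 5, |A ∩ B| = 2; needs |A ∖ B| = 3 — true.
(c) eu-west: |A| = 8, |A ∩ B| = 4; needs |A ∩ B| ≥ |A ∖ B| — true.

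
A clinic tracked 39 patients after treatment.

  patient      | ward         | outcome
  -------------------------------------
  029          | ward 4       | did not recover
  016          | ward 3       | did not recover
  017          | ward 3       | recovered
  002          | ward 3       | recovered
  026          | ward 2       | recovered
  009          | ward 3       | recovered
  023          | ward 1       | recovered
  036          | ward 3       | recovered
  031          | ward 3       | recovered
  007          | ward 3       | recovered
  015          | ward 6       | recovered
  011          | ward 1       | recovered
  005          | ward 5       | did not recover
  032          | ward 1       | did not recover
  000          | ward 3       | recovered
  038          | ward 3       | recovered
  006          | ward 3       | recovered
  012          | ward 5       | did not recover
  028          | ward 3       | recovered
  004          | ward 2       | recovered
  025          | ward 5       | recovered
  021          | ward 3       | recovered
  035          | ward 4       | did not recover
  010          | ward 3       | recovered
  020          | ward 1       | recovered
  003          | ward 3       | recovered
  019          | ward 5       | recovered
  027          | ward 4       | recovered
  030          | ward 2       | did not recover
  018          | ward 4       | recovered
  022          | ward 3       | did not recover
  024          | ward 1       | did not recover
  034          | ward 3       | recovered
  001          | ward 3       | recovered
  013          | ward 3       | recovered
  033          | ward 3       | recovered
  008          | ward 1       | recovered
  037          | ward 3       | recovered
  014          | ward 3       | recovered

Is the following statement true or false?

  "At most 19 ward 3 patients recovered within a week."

True

'At most 19 ward 3 patients recovered within a week' holds iff |A ∩ B| ≤ 19.
|A| = 21, |A ∩ B| = 19, |A ∖ B| = 2.
|A ∩ B| = 19, so the statement is true.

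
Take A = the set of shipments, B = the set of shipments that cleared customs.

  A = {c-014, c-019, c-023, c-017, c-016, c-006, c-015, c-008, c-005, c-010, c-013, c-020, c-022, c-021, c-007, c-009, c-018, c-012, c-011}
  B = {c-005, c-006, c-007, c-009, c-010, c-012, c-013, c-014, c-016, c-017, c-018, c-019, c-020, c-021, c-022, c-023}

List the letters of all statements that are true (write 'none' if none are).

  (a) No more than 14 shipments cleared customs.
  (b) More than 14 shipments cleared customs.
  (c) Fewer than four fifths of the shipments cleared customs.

(b)

|A| = 19, |A ∩ B| = 16, |A ∖ B| = 3.
(a) |A ∩ B| ≤ 14: fails.
(b) |A ∩ B| > 14: holds.
(c) |A ∩ B| / |A| < 4/5: fails.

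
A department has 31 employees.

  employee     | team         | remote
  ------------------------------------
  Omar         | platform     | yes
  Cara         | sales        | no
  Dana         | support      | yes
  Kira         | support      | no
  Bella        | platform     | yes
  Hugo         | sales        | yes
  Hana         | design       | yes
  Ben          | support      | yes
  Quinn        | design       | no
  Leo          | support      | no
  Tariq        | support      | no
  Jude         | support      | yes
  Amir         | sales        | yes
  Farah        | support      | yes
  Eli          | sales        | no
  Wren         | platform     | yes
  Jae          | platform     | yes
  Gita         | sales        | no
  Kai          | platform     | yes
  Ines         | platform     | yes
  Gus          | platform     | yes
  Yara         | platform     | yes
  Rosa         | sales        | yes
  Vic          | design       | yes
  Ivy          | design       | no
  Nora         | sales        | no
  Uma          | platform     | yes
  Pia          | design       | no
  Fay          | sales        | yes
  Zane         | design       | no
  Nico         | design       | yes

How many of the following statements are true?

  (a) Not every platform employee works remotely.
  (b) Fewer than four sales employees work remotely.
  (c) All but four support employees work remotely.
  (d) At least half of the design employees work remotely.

(a) platform: |A| = 9, |A ∩ B| = 9; needs A ⊄ B (|A ∖ B| ≥ 1) — false.
(b) sales: |A| = 8, |A ∩ B| = 4; needs |A ∩ B| < 4 — false.
(c) support: |A| = 7, |A ∩ B| = 4; needs |A ∖ B| = 4 — false.
(d) design: |A| = 7, |A ∩ B| = 3; needs |A ∩ B| ≥ |A ∖ B| — false.

0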